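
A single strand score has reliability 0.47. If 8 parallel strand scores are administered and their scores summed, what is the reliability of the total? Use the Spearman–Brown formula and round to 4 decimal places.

ρ_k = kρ / (1 + (k−1)ρ) = 8·0.47 / (1 + 7·0.47) = 3.760 / 4.290 = 0.8765.

0.8765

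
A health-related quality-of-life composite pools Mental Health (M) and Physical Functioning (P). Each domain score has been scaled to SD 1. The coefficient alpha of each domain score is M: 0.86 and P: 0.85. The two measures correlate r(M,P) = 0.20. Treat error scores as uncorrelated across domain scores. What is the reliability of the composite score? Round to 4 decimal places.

0.8792

Var(M+P) = 2 + 2·[0.20] = 2 + 0.4 = 2.4.
With uncorrelated errors the cross-covariances are all true-score covariance, so they carry over unchanged; only the diagonal terms shrink to ρᵢσᵢ².
True-score variance = [0.86 + 0.85] + 0.4 = 1.71 + 0.4 = 2.11.
Reliability = 2.11 / 2.4 = 0.8792.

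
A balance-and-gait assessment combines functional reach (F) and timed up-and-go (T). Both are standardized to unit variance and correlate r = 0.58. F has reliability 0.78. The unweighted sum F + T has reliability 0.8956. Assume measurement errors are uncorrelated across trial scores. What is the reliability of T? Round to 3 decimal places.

Var(F+T) = 2 + 2·0.58 = 3.160.
True-score variance = ρ_F + ρ_T + 2·0.58, so 0.8956 = (0.78 + ρ_T + 1.16) / 3.160.
ρ_T = 0.8956·3.160 − 0.78 − 1.16 = 0.890.

0.890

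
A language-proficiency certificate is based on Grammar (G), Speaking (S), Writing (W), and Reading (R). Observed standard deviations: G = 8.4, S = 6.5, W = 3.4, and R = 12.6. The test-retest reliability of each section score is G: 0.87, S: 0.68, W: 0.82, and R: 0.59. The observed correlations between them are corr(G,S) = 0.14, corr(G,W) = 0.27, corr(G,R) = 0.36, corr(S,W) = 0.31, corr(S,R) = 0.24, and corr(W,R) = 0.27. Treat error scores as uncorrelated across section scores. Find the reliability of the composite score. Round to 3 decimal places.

0.807

Var(G+S+W+R) = 8.4² + 6.5² + 3.4² + 12.6² + 2·[8.4·6.5·0.14 + 8.4·3.4·0.27 + 8.4·12.6·0.36 + 6.5·3.4·0.31 + 6.5·12.6·0.24 + 3.4·12.6·0.27] = 283.13 + 183.063 = 466.193.
Because errors are independent across components, Cov(Tᵢ,Tⱼ) = Cov(Xᵢ,Xⱼ); the off-diagonal part of the true-score variance is the same as above.
True-score variance = [8.4²·0.87 + 6.5²·0.68 + 3.4²·0.82 + 12.6²·0.59] + 183.063 = 193.265 + 183.063 = 376.328.
Reliability = 376.328 / 466.193 = 0.807.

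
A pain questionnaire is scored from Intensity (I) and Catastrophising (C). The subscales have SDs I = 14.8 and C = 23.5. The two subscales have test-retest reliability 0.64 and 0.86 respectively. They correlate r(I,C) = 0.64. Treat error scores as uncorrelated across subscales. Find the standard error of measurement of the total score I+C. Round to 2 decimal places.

12.50

Var(total) = 771.29 + 445.184 = 1216.47.
True-score variance = 615.121 + 445.184 = 1060.3, so reliability = 0.8716.
Error variance = 1216.47 − 1060.3 = 156.169; SEM = √156.169 = 12.50.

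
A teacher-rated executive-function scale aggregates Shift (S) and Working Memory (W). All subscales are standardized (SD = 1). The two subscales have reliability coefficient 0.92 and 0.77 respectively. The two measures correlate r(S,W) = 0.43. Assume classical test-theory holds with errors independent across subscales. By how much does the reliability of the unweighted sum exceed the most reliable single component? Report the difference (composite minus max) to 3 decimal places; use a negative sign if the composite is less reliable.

-0.028

Var(sum) = 2 + 0.86 = 2.86; true-score variance = 1.69 + 0.86 = 2.55; composite reliability = 0.8916.
Max component reliability = 0.9200.
Difference = 0.8916 − 0.9200 = -0.028.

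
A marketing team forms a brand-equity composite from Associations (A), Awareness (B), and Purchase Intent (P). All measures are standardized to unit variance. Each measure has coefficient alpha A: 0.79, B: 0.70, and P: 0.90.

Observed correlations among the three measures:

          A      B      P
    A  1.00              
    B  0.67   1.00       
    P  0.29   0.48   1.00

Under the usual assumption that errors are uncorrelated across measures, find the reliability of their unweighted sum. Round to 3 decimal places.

Var(A+B+P) = 3 + 2·[0.67 + 0.29 + 0.48] = 3 + 2.88 = 5.88.
With uncorrelated errors the cross-covariances are all true-score covariance, so they carry over unchanged; only the diagonal terms shrink to ρᵢσᵢ².
True-score variance = [0.79 + 0.70 + 0.90] + 2.88 = 2.39 + 2.88 = 5.27.
Reliability = 5.27 / 5.88 = 0.896.

0.896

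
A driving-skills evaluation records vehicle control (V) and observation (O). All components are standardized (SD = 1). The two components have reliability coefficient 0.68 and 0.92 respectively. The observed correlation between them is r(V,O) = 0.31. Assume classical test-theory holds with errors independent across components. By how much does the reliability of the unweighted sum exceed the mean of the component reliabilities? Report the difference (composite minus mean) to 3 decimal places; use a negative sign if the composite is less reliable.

Var(sum) = 2 + 0.62 = 2.62; true-score variance = 1.6 + 0.62 = 2.22; composite reliability = 0.8473.
Mean component reliability = 0.8000.
Difference = 0.8473 − 0.8000 = 0.047.

0.047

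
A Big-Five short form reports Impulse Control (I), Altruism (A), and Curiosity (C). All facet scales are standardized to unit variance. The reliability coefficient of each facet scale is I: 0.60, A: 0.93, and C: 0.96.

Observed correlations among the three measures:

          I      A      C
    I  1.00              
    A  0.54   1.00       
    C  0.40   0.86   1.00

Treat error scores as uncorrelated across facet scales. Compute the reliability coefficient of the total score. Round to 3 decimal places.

Var(I+A+C) = 3 + 2·[0.54 + 0.40 + 0.86] = 3 + 3.6 = 6.6.
Under uncorrelated errors the observed covariances equal the true-score covariances, so only the own-variance terms attenuate.
True-score variance = [0.60 + 0.93 + 0.96] + 3.6 = 2.49 + 3.6 = 6.09.
Reliability = 6.09 / 6.6 = 0.923.

0.923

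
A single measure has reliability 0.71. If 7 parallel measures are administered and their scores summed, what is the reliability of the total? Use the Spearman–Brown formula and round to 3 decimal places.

0.945

ρ_k = kρ / (1 + (k−1)ρ) = 7·0.71 / (1 + 6·0.71) = 4.970 / 5.260 = 0.945.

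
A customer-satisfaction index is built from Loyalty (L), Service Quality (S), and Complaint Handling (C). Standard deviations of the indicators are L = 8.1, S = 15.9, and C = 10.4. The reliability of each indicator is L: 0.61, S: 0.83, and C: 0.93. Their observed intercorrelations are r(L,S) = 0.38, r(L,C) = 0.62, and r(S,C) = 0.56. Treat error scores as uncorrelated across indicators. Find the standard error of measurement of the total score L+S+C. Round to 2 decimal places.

Var(total) = 426.58 + 387.541 = 814.121.
True-score variance = 350.443 + 387.541 = 737.984, so reliability = 0.9065.
Error variance = 814.121 − 737.984 = 76.1368; SEM = √76.1368 = 8.73.

8.73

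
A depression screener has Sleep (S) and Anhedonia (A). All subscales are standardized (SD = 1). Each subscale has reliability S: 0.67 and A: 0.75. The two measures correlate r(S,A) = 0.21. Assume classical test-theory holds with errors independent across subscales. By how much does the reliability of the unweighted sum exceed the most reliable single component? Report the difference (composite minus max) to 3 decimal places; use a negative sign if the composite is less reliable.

Var(sum) = 2 + 0.42 = 2.42; true-score variance = 1.42 + 0.42 = 1.84; composite reliability = 0.7603.
Max component reliability = 0.7500.
Difference = 0.7603 − 0.7500 = 0.010.

0.010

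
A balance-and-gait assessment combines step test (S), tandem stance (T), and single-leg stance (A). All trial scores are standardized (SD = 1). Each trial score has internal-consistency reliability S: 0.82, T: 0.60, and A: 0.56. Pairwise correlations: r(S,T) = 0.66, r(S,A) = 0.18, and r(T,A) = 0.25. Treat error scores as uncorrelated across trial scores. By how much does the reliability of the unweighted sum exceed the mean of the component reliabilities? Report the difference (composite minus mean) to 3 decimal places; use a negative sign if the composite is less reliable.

Var(sum) = 3 + 2.18 = 5.18; true-score variance = 1.98 + 2.18 = 4.16; composite reliability = 0.8031.
Mean component reliability = 0.6600.
Difference = 0.8031 − 0.6600 = 0.143.

0.143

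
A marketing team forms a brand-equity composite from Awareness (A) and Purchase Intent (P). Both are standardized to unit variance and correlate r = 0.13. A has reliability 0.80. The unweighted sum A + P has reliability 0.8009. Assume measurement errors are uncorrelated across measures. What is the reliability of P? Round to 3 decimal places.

0.750

Var(A+P) = 2 + 2·0.13 = 2.260.
True-score variance = ρ_A + ρ_P + 2·0.13, so 0.8009 = (0.80 + ρ_P + 0.26) / 2.260.
ρ_P = 0.8009·2.260 − 0.80 − 0.26 = 0.750.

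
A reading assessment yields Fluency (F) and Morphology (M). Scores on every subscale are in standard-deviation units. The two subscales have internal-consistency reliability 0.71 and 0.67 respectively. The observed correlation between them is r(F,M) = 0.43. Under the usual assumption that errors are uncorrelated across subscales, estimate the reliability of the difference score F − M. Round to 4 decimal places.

0.4561

Var(F−M) = 1 + 1 − 2·0.43 = 2 − 0.86 = 1.14.
With uncorrelated errors the cross-covariances are all true-score covariance, so they carry over unchanged; only the diagonal terms shrink to ρᵢσᵢ².
True-score variance = [0.71 + 0.67] − 0.86 = 1.38 − 0.86 = 0.52.
Reliability = 0.52 / 1.14 = 0.4561.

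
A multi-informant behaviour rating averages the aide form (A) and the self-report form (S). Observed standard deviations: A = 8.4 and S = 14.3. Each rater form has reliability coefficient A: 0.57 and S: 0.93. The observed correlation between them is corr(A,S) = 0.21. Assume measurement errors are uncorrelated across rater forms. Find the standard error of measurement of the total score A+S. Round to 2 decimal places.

6.68

Var(total) = 275.05 + 50.4504 = 325.5.
True-score variance = 230.395 + 50.4504 = 280.845, so reliability = 0.8628.
Error variance = 325.5 − 280.845 = 44.6551; SEM = √44.6551 = 6.68.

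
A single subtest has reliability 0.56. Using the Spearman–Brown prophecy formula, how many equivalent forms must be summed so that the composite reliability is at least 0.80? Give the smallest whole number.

4

k ≥ ρ*(1−ρ₁)/(ρ₁(1−ρ*)) = 0.80·0.44 / (0.56·0.20) = 3.143.
Smallest integer k = 4.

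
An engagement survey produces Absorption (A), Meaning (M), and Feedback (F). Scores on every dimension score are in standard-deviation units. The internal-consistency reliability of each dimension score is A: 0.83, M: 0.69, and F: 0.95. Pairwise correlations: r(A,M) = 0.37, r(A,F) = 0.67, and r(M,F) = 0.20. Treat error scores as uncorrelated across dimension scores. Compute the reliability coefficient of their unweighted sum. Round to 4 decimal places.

0.9033

Var(A+M+F) = 3 + 2·[0.37 + 0.67 + 0.20] = 3 + 2.48 = 5.48.
Because errors are independent across components, Cov(Tᵢ,Tⱼ) = Cov(Xᵢ,Xⱼ); the off-diagonal part of the true-score variance is the same as above.
True-score variance = [0.83 + 0.69 + 0.95] + 2.48 = 2.47 + 2.48 = 4.95.
Reliability = 4.95 / 5.48 = 0.9033.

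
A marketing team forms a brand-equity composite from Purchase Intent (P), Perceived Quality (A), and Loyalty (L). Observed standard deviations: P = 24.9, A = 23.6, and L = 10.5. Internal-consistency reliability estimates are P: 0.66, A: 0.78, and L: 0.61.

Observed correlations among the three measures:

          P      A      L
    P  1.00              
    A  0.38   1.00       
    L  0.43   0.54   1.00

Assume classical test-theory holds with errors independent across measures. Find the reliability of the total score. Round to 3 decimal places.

Var(P+A+L) = 24.9² + 23.6² + 10.5² + 2·[24.9·23.6·0.38 + 24.9·10.5·0.43 + 23.6·10.5·0.54] = 1287.22 + 939.077 = 2226.3.
Under uncorrelated errors the observed covariances equal the true-score covariances, so only the own-variance terms attenuate.
True-score variance = [24.9²·0.66 + 23.6²·0.78 + 10.5²·0.61] + 939.077 = 910.888 + 939.077 = 1849.97.
Reliability = 1849.97 / 2226.3 = 0.831.

0.831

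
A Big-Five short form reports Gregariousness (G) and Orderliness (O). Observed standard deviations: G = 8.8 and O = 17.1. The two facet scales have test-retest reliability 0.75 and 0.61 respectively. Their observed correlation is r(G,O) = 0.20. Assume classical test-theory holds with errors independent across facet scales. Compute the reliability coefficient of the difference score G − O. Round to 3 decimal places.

Var(G−O) = 8.8² + 17.1² − 2·8.8·17.1·0.20 = 369.85 − 60.192 = 309.658.
With uncorrelated errors the cross-covariances are all true-score covariance, so they carry over unchanged; only the diagonal terms shrink to ρᵢσᵢ².
True-score variance = [8.8²·0.75 + 17.1²·0.61] − 60.192 = 236.45 − 60.192 = 176.258.
Reliability = 176.258 / 309.658 = 0.569.

0.569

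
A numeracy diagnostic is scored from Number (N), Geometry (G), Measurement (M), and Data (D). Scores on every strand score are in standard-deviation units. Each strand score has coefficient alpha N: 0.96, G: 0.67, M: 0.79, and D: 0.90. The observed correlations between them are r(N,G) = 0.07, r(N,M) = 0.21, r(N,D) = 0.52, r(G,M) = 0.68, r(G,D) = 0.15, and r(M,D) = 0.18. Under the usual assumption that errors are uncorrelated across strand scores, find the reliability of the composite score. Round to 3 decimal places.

0.911

Var(N+G+M+D) = 4 + 2·[0.07 + 0.21 + 0.52 + 0.68 + 0.15 + 0.18] = 4 + 3.62 = 7.62.
Because errors are independent across components, Cov(Tᵢ,Tⱼ) = Cov(Xᵢ,Xⱼ); the off-diagonal part of the true-score variance is the same as above.
True-score variance = [0.96 + 0.67 + 0.79 + 0.90] + 3.62 = 3.32 + 3.62 = 6.94.
Reliability = 6.94 / 7.62 = 0.911.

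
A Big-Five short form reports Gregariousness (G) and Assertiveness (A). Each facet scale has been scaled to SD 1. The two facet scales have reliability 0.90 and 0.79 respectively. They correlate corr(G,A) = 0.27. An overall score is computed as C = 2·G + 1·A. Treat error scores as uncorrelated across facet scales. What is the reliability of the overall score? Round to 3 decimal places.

0.900

Var(C) = 2² + 1 + 2·[2·0.27] = 5 + 1.08 = 6.08.
With uncorrelated errors the cross-covariances are all true-score covariance, so they carry over unchanged; only the diagonal terms shrink to ρᵢσᵢ².
True-score variance = [2²·0.90 + 0.79] + 1.08 = 4.39 + 1.08 = 5.47.
Reliability = 5.47 / 6.08 = 0.900.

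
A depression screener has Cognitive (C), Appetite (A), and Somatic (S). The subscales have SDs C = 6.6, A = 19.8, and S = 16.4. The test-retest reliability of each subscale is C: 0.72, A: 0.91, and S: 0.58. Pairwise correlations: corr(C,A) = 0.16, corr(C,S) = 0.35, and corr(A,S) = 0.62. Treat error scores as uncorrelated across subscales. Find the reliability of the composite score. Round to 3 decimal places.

Var(C+A+S) = 6.6² + 19.8² + 16.4² + 2·[6.6·19.8·0.16 + 6.6·16.4·0.35 + 19.8·16.4·0.62] = 704.56 + 520.238 = 1224.8.
Because errors are independent across components, Cov(Tᵢ,Tⱼ) = Cov(Xᵢ,Xⱼ); the off-diagonal part of the true-score variance is the same as above.
True-score variance = [6.6²·0.72 + 19.8²·0.91 + 16.4²·0.58] + 520.238 = 544.116 + 520.238 = 1064.35.
Reliability = 1064.35 / 1224.8 = 0.869.

0.869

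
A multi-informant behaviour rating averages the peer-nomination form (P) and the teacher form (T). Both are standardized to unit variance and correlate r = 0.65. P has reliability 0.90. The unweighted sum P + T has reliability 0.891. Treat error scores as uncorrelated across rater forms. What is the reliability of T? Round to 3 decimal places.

0.740

Var(P+T) = 2 + 2·0.65 = 3.300.
True-score variance = ρ_P + ρ_T + 2·0.65, so 0.891 = (0.90 + ρ_T + 1.30) / 3.300.
ρ_T = 0.891·3.300 − 0.90 − 1.30 = 0.740.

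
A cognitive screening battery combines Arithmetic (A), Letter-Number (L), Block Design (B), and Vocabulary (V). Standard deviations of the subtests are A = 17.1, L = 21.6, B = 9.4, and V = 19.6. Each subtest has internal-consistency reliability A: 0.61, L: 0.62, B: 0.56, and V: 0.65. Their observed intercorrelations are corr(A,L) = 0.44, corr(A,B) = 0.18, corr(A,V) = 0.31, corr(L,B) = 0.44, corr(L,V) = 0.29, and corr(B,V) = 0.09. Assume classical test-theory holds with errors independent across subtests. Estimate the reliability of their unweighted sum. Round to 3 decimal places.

Var(A+L+B+V) = 17.1² + 21.6² + 9.4² + 19.6² + 2·[17.1·21.6·0.44 + 17.1·9.4·0.18 + 17.1·19.6·0.31 + 21.6·9.4·0.44 + 21.6·19.6·0.29 + 9.4·19.6·0.09] = 1231.49 + 1048.09 = 2279.58.
Under uncorrelated errors the observed covariances equal the true-score covariances, so only the own-variance terms attenuate.
True-score variance = [17.1²·0.61 + 21.6²·0.62 + 9.4²·0.56 + 19.6²·0.65] + 1048.09 = 766.823 + 1048.09 = 1814.91.
Reliability = 1814.91 / 2279.58 = 0.796.

0.796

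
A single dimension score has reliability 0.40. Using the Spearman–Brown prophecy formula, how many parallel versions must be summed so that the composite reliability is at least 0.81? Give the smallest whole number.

k ≥ ρ*(1−ρ₁)/(ρ₁(1−ρ*)) = 0.81·0.60 / (0.40·0.19) = 6.395.
Smallest integer k = 7.

7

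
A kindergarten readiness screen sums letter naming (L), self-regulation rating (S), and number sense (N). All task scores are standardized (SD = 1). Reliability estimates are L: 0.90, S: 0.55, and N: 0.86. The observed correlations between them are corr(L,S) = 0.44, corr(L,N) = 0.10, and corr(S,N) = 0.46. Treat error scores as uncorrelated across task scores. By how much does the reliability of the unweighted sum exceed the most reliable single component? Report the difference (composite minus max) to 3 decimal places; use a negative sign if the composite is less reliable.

-0.038

Var(sum) = 3 + 2 = 5; true-score variance = 2.31 + 2 = 4.31; composite reliability = 0.8620.
Max component reliability = 0.9000.
Difference = 0.8620 − 0.9000 = -0.038.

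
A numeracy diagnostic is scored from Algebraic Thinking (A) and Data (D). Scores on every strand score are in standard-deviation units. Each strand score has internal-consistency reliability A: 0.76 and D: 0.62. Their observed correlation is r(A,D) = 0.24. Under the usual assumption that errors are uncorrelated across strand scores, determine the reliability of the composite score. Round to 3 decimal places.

0.750

Var(A+D) = 2 + 2·[0.24] = 2 + 0.48 = 2.48.
Because errors are independent across components, Cov(Tᵢ,Tⱼ) = Cov(Xᵢ,Xⱼ); the off-diagonal part of the true-score variance is the same as above.
True-score variance = [0.76 + 0.62] + 0.48 = 1.38 + 0.48 = 1.86.
Reliability = 1.86 / 2.48 = 0.750.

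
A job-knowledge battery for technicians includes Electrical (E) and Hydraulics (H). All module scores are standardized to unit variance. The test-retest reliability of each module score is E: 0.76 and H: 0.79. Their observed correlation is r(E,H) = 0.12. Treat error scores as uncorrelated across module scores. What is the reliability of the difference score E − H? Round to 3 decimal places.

0.744

Var(E−H) = 1 + 1 − 2·0.12 = 2 − 0.24 = 1.76.
Because errors are independent across components, Cov(Tᵢ,Tⱼ) = Cov(Xᵢ,Xⱼ); the off-diagonal part of the true-score variance is the same as above.
True-score variance = [0.76 + 0.79] − 0.24 = 1.55 − 0.24 = 1.31.
Reliability = 1.31 / 1.76 = 0.744.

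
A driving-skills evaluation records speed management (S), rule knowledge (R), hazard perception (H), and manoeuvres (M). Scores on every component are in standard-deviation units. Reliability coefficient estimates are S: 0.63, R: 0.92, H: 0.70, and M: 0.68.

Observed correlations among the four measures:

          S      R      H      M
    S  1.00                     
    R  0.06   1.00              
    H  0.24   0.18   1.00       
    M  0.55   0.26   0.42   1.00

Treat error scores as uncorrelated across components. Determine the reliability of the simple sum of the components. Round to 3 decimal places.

Var(S+R+H+M) = 4 + 2·[0.06 + 0.24 + 0.55 + 0.18 + 0.26 + 0.42] = 4 + 3.42 = 7.42.
With uncorrelated errors the cross-covariances are all true-score covariance, so they carry over unchanged; only the diagonal terms shrink to ρᵢσᵢ².
True-score variance = [0.63 + 0.92 + 0.70 + 0.68] + 3.42 = 2.93 + 3.42 = 6.35.
Reliability = 6.35 / 7.42 = 0.856.

0.856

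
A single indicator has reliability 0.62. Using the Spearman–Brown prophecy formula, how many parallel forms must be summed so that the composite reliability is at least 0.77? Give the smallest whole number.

3

k ≥ ρ*(1−ρ₁)/(ρ₁(1−ρ*)) = 0.77·0.38 / (0.62·0.23) = 2.052.
Smallest integer k = 3.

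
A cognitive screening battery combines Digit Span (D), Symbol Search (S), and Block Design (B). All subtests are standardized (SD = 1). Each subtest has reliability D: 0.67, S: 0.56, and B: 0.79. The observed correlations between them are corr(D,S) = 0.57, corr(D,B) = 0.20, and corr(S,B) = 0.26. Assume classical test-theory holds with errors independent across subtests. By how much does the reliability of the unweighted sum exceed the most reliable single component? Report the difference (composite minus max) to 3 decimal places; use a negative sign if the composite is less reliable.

Var(sum) = 3 + 2.06 = 5.06; true-score variance = 2.02 + 2.06 = 4.08; composite reliability = 0.8063.
Max component reliability = 0.7900.
Difference = 0.8063 − 0.7900 = 0.016.

0.016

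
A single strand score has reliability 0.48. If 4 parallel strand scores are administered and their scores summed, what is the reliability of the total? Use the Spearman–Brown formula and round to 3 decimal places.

0.787

ρ_k = kρ / (1 + (k−1)ρ) = 4·0.48 / (1 + 3·0.48) = 1.920 / 2.440 = 0.787.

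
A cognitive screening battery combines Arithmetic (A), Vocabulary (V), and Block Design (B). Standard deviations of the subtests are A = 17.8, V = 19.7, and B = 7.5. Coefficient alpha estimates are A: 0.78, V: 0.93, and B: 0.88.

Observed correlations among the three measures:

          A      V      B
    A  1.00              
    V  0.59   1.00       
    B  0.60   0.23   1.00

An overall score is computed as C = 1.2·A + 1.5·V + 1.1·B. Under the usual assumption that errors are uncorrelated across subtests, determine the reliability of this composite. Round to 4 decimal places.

Var(C) = 1.2²·17.8² + 1.5²·19.7² + 1.1²·7.5² + 2·[1.8·17.8·19.7·0.59 + 1.32·17.8·7.5·0.60 + 1.65·19.7·7.5·0.23] = 1397.51 + 1068.41 = 2465.92.
Under uncorrelated errors the observed covariances equal the true-score covariances, so only the own-variance terms attenuate.
True-score variance = [1.2²·17.8²·0.78 + 1.5²·19.7²·0.93 + 1.1²·7.5²·0.88] + 1068.41 = 1227.85 + 1068.41 = 2296.26.
Reliability = 2296.26 / 2465.92 = 0.9312.

0.9312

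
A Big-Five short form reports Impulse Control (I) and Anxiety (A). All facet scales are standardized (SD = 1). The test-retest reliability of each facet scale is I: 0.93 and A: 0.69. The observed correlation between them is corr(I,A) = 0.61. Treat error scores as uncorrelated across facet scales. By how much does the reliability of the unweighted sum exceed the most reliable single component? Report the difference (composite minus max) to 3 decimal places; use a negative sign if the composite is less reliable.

Var(sum) = 2 + 1.22 = 3.22; true-score variance = 1.62 + 1.22 = 2.84; composite reliability = 0.8820.
Max component reliability = 0.9300.
Difference = 0.8820 − 0.9300 = -0.048.

-0.048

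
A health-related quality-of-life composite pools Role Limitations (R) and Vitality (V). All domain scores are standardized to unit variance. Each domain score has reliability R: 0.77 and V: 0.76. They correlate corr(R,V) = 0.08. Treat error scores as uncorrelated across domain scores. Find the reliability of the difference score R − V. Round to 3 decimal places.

0.745

Var(R−V) = 1 + 1 − 2·0.08 = 2 − 0.16 = 1.84.
Because errors are independent across components, Cov(Tᵢ,Tⱼ) = Cov(Xᵢ,Xⱼ); the off-diagonal part of the true-score variance is the same as above.
True-score variance = [0.77 + 0.76] − 0.16 = 1.53 − 0.16 = 1.37.
Reliability = 1.37 / 1.84 = 0.745.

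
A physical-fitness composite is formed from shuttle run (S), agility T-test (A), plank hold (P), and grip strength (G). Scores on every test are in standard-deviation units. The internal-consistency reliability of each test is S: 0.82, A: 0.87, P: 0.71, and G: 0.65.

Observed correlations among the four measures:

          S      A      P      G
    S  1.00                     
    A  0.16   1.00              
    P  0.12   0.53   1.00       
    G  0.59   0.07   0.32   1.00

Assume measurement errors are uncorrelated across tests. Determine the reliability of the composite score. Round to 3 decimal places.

0.875

Var(S+A+P+G) = 4 + 2·[0.16 + 0.12 + 0.59 + 0.53 + 0.07 + 0.32] = 4 + 3.58 = 7.58.
With uncorrelated errors the cross-covariances are all true-score covariance, so they carry over unchanged; only the diagonal terms shrink to ρᵢσᵢ².
True-score variance = [0.82 + 0.87 + 0.71 + 0.65] + 3.58 = 3.05 + 3.58 = 6.63.
Reliability = 6.63 / 7.58 = 0.875.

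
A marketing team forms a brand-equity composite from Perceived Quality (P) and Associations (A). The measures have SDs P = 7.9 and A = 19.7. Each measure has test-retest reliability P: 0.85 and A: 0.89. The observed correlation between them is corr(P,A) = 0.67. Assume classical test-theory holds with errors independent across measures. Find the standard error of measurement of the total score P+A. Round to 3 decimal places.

Var(total) = 450.5 + 208.544 = 659.044.
True-score variance = 398.449 + 208.544 = 606.993, so reliability = 0.9210.
Error variance = 659.044 − 606.993 = 52.0514; SEM = √52.0514 = 7.215.

7.215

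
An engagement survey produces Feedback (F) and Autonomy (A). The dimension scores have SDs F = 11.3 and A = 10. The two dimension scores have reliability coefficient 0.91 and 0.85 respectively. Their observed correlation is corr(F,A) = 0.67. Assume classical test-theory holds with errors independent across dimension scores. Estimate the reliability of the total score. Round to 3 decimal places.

0.930

Var(F+A) = 11.3² + 10² + 2·[11.3·10·0.67] = 227.69 + 151.42 = 379.11.
With uncorrelated errors the cross-covariances are all true-score covariance, so they carry over unchanged; only the diagonal terms shrink to ρᵢσᵢ².
True-score variance = [11.3²·0.91 + 10²·0.85] + 151.42 = 201.198 + 151.42 = 352.618.
Reliability = 352.618 / 379.11 = 0.930.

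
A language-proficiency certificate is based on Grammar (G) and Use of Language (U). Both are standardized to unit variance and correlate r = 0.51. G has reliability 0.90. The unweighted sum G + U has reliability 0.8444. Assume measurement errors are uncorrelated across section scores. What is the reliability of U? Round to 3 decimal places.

Var(G+U) = 2 + 2·0.51 = 3.020.
True-score variance = ρ_G + ρ_U + 2·0.51, so 0.8444 = (0.90 + ρ_U + 1.02) / 3.020.
ρ_U = 0.8444·3.020 − 0.90 − 1.02 = 0.630.

0.630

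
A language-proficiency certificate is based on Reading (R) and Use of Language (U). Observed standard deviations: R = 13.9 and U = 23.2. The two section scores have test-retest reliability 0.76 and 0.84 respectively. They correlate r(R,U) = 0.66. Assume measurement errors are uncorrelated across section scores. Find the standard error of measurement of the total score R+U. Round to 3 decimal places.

Var(total) = 731.45 + 425.674 = 1157.12.
True-score variance = 598.961 + 425.674 = 1024.63, so reliability = 0.8855.
Error variance = 1157.12 − 1024.63 = 132.489; SEM = √132.489 = 11.510.

11.510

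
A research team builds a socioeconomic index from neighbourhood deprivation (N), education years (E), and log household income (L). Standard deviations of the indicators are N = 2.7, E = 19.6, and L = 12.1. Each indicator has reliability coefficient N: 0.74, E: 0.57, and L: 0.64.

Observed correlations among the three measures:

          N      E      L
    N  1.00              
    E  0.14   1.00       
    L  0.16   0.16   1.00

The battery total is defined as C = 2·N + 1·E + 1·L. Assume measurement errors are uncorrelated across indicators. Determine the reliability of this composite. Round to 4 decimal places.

0.6714

Var(C) = 2²·2.7² + 19.6² + 12.1² + 2·[2·2.7·19.6·0.14 + 2·2.7·12.1·0.16 + 19.6·12.1·0.16] = 559.73 + 126.435 = 686.165.
Under uncorrelated errors the observed covariances equal the true-score covariances, so only the own-variance terms attenuate.
True-score variance = [2²·2.7²·0.74 + 19.6²·0.57 + 12.1²·0.64] + 126.435 = 334.252 + 126.435 = 460.687.
Reliability = 460.687 / 686.165 = 0.6714.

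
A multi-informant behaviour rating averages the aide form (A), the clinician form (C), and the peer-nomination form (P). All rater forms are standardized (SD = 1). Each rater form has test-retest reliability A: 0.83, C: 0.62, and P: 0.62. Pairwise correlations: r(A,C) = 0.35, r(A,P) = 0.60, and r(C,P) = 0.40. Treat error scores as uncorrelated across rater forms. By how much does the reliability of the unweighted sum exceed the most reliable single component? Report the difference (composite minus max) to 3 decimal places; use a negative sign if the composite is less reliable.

0.007

Var(sum) = 3 + 2.7 = 5.7; true-score variance = 2.07 + 2.7 = 4.77; composite reliability = 0.8368.
Max component reliability = 0.8300.
Difference = 0.8368 − 0.8300 = 0.007.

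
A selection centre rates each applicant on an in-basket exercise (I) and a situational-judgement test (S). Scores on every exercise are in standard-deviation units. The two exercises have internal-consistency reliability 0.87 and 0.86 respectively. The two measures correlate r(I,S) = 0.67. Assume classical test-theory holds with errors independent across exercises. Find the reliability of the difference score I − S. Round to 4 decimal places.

Var(I−S) = 1 + 1 − 2·0.67 = 2 − 1.34 = 0.66.
Under uncorrelated errors the observed covariances equal the true-score covariances, so only the own-variance terms attenuate.
True-score variance = [0.87 + 0.86] − 1.34 = 1.73 − 1.34 = 0.39.
Reliability = 0.39 / 0.66 = 0.5909.

0.5909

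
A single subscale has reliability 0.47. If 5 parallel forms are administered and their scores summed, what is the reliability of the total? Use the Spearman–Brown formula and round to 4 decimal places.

0.8160

ρ_k = kρ / (1 + (k−1)ρ) = 5·0.47 / (1 + 4·0.47) = 2.350 / 2.880 = 0.8160.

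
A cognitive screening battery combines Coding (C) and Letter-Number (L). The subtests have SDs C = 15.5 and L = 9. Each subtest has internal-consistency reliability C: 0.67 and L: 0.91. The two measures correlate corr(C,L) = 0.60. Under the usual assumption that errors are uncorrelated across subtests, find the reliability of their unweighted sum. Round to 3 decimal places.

0.823

Var(C+L) = 15.5² + 9² + 2·[15.5·9·0.60] = 321.25 + 167.4 = 488.65.
Because errors are independent across components, Cov(Tᵢ,Tⱼ) = Cov(Xᵢ,Xⱼ); the off-diagonal part of the true-score variance is the same as above.
True-score variance = [15.5²·0.67 + 9²·0.91] + 167.4 = 234.678 + 167.4 = 402.077.
Reliability = 402.077 / 488.65 = 0.823.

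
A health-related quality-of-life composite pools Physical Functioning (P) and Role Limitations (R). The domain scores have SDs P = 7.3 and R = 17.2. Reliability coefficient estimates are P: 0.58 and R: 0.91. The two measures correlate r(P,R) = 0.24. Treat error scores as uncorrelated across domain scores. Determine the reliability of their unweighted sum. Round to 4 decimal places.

Var(P+R) = 7.3² + 17.2² + 2·[7.3·17.2·0.24] = 349.13 + 60.2688 = 409.399.
Because errors are independent across components, Cov(Tᵢ,Tⱼ) = Cov(Xᵢ,Xⱼ); the off-diagonal part of the true-score variance is the same as above.
True-score variance = [7.3²·0.58 + 17.2²·0.91] + 60.2688 = 300.123 + 60.2688 = 360.391.
Reliability = 360.391 / 409.399 = 0.8803.

0.8803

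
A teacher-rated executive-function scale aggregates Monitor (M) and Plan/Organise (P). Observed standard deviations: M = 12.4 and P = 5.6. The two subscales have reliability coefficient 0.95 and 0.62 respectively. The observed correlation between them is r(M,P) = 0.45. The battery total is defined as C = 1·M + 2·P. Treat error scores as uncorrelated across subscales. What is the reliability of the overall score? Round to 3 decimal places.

Var(C) = 12.4² + 2²·5.6² + 2·[2·12.4·5.6·0.45] = 279.2 + 124.992 = 404.192.
Under uncorrelated errors the observed covariances equal the true-score covariances, so only the own-variance terms attenuate.
True-score variance = [12.4²·0.95 + 2²·5.6²·0.62] + 124.992 = 223.845 + 124.992 = 348.837.
Reliability = 348.837 / 404.192 = 0.863.

0.863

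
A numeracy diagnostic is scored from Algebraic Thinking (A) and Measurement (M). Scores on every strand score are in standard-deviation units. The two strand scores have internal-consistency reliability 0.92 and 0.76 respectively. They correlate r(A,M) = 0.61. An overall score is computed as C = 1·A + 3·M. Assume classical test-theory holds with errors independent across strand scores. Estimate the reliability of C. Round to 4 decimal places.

0.8360

Var(C) = 1 + 3² + 2·[3·0.61] = 10 + 3.66 = 13.66.
Because errors are independent across components, Cov(Tᵢ,Tⱼ) = Cov(Xᵢ,Xⱼ); the off-diagonal part of the true-score variance is the same as above.
True-score variance = [0.92 + 3²·0.76] + 3.66 = 7.76 + 3.66 = 11.42.
Reliability = 11.42 / 13.66 = 0.8360.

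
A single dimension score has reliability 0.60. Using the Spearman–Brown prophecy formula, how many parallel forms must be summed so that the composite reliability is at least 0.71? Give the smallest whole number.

k ≥ ρ*(1−ρ₁)/(ρ₁(1−ρ*)) = 0.71·0.40 / (0.60·0.29) = 1.632.
Smallest integer k = 2.

2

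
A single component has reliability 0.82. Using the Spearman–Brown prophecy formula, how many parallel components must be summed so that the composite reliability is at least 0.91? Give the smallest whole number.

k ≥ ρ*(1−ρ₁)/(ρ₁(1−ρ*)) = 0.91·0.18 / (0.82·0.09) = 2.220.
Smallest integer k = 3.

3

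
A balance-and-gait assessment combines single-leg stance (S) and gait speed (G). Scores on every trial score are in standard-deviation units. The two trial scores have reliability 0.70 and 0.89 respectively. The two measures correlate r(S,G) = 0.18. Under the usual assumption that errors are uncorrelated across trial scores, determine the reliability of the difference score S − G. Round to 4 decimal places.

Var(S−G) = 1 + 1 − 2·0.18 = 2 − 0.36 = 1.64.
Under uncorrelated errors the observed covariances equal the true-score covariances, so only the own-variance terms attenuate.
True-score variance = [0.70 + 0.89] − 0.36 = 1.59 − 0.36 = 1.23.
Reliability = 1.23 / 1.64 = 0.7500.

0.7500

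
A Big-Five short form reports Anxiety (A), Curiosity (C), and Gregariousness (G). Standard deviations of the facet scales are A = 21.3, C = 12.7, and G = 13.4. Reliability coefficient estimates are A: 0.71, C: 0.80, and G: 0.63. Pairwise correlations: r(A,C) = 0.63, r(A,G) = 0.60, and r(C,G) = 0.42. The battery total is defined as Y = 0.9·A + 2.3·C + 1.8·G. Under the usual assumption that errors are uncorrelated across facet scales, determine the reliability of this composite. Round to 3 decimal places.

0.865

Var(Y) = 0.9²·21.3² + 2.3²·12.7² + 1.8²·13.4² + 2·[2.07·21.3·12.7·0.63 + 1.62·21.3·13.4·0.60 + 4.14·12.7·13.4·0.42] = 1802.49 + 1852.22 = 3654.71.
With uncorrelated errors the cross-covariances are all true-score covariance, so they carry over unchanged; only the diagonal terms shrink to ρᵢσᵢ².
True-score variance = [0.9²·21.3²·0.71 + 2.3²·12.7²·0.80 + 1.8²·13.4²·0.63] + 1852.22 = 1310.01 + 1852.22 = 3162.23.
Reliability = 3162.23 / 3654.71 = 0.865.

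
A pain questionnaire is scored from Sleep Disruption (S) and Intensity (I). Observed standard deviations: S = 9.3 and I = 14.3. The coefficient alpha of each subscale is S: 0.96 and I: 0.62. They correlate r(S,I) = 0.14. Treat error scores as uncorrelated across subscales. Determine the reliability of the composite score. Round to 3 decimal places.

0.753

Var(S+I) = 9.3² + 14.3² + 2·[9.3·14.3·0.14] = 290.98 + 37.2372 = 328.217.
Because errors are independent across components, Cov(Tᵢ,Tⱼ) = Cov(Xᵢ,Xⱼ); the off-diagonal part of the true-score variance is the same as above.
True-score variance = [9.3²·0.96 + 14.3²·0.62] + 37.2372 = 209.814 + 37.2372 = 247.051.
Reliability = 247.051 / 328.217 = 0.753.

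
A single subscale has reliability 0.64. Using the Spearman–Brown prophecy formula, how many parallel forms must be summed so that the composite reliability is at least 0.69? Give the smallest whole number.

k ≥ ρ*(1−ρ₁)/(ρ₁(1−ρ*)) = 0.69·0.36 / (0.64·0.31) = 1.252.
Smallest integer k = 2.

2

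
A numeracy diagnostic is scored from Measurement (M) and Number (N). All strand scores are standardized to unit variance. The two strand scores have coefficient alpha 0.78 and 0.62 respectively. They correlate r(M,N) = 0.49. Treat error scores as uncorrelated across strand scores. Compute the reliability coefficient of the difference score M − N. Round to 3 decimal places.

Var(M−N) = 1 + 1 − 2·0.49 = 2 − 0.98 = 1.02.
Under uncorrelated errors the observed covariances equal the true-score covariances, so only the own-variance terms attenuate.
True-score variance = [0.78 + 0.62] − 0.98 = 1.4 − 0.98 = 0.42.
Reliability = 0.42 / 1.02 = 0.412.

0.412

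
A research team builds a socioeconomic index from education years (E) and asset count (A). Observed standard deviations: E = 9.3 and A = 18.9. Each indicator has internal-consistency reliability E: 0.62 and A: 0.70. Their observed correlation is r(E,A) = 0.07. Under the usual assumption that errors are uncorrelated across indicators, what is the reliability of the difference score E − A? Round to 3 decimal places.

0.666

Var(E−A) = 9.3² + 18.9² − 2·9.3·18.9·0.07 = 443.7 − 24.6078 = 419.092.
Under uncorrelated errors the observed covariances equal the true-score covariances, so only the own-variance terms attenuate.
True-score variance = [9.3²·0.62 + 18.9²·0.70] − 24.6078 = 303.671 − 24.6078 = 279.063.
Reliability = 279.063 / 419.092 = 0.666.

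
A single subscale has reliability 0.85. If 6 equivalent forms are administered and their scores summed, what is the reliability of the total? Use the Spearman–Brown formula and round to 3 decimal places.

0.971

ρ_k = kρ / (1 + (k−1)ρ) = 6·0.85 / (1 + 5·0.85) = 5.100 / 5.250 = 0.971.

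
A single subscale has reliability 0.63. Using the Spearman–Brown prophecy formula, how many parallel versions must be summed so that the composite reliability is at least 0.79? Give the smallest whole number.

k ≥ ρ*(1−ρ₁)/(ρ₁(1−ρ*)) = 0.79·0.37 / (0.63·0.21) = 2.209.
Smallest integer k = 3.

3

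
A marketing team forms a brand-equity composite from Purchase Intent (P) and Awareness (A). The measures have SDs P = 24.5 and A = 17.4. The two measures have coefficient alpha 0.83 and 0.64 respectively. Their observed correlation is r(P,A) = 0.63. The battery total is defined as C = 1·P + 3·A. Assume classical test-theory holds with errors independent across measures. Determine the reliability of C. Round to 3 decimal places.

Var(C) = 24.5² + 3²·17.4² + 2·[3·24.5·17.4·0.63] = 3325.09 + 1611.41 = 4936.5.
Under uncorrelated errors the observed covariances equal the true-score covariances, so only the own-variance terms attenuate.
True-score variance = [24.5²·0.83 + 3²·17.4²·0.64] + 1611.41 = 2242.11 + 1611.41 = 3853.52.
Reliability = 3853.52 / 4936.5 = 0.781.

0.781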